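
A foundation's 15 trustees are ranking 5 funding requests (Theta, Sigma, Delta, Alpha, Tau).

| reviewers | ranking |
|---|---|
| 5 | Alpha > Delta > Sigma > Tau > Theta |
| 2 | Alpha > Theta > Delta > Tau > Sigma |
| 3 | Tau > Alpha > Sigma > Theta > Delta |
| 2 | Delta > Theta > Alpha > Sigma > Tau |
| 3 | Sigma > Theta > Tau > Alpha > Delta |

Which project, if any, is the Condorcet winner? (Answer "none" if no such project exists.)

Head-to-head results (15 reviewers):
Theta vs Sigma: Sigma, 11–4.
Theta vs Delta: Theta preferred on 2+3+3 = 8 ballots; Theta wins 8–7.
Theta vs Alpha: Theta is ranked higher on 2+3 = 5 ballots, Alpha on 10. Alpha wins 10–5.
Theta vs Tau: Theta is ranked higher on 2+2+3 = 7 ballots, Tau on 8. Tau wins 8–7.
Sigma vs Delta: Sigma is ranked higher on 3+3 = 6 ballots, Delta on 9. Delta wins 9–6.
Sigma vs Alpha: 3 for Sigma, 12 for Alpha — Alpha by 12–3.
Sigma vs Tau: Sigma preferred on 5+2+3 = 10 ballots; Sigma wins 10–5.
Delta vs Alpha: Delta is ranked higher on 2 ballots, Alpha on 13. Alpha wins 13–2.
Delta vs Tau: Delta wins 9–6.
Alpha vs Tau: Alpha, 9–6.
Only Alpha has no losses; Alpha is the Condorcet winner.

Alpha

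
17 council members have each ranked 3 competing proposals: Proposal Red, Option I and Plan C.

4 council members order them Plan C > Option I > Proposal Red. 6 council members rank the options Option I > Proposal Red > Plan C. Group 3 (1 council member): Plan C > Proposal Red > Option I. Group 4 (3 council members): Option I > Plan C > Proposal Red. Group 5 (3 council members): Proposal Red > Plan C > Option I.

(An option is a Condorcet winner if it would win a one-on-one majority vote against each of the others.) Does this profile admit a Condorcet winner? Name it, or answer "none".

Pairwise majorities:
Proposal Red–Option I: Option I 13–4.
Proposal Red vs Plan C: Proposal Red wins 9–8.
Option I vs Plan C: Option I wins 9–8.
Option I beats each of Proposal Red, Plan C — Option I is the Condorcet winner.

Option I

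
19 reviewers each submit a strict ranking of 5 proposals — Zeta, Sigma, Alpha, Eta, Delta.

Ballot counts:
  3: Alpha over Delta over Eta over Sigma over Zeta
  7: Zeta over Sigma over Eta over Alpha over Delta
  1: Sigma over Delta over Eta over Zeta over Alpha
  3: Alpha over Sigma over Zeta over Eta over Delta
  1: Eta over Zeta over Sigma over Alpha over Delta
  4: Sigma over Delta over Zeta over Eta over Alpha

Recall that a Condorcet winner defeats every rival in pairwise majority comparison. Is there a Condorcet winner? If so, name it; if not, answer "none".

Sigma

Pairwise majorities:
Zeta vs Sigma: Sigma wins 11–8.
Zeta vs Alpha: Zeta preferred on 7+1+1+4 = 13 ballots; Zeta wins 13–6.
Zeta vs Eta: Zeta preferred on 7+3+4 = 14 ballots; Zeta wins 14–5.
Zeta–Delta: Zeta 11–8.
Sigma vs Alpha: Sigma preferred on 7+1+1+4 = 13 ballots; Sigma wins 13–6.
Sigma vs Eta: 15 to 4, Sigma.
Sigma vs Delta: 16 to 3, Sigma.
Alpha vs Eta: Eta, 13–6.
Alpha vs Delta: 14 to 5, Alpha.
Eta vs Delta: Eta preferred on 7+3+1 = 11 ballots; Eta wins 11–8.
Sigma beats each of Zeta, Alpha, Eta, Delta — Sigma is the Condorcet winner.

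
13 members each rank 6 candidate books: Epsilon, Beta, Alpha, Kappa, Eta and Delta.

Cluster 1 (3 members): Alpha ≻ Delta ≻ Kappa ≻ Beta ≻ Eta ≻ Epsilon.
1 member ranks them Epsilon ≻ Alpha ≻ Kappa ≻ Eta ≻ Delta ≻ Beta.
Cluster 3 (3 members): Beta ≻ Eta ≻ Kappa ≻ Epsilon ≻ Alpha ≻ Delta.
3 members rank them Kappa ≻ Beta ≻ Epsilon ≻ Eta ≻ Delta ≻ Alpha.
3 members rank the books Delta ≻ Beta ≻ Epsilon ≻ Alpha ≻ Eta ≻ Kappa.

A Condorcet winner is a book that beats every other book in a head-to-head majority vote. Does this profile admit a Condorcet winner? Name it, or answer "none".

none

Head-to-head results (13 members):
Epsilon vs Beta: Epsilon is ranked higher on 1 ballot, Beta on 12. Beta wins 12–1.
Epsilon vs Alpha: 1+3+3+3 = 10 for Epsilon, 3 for Alpha — Epsilon by 10–3.
Epsilon vs Kappa: Epsilon preferred on 1+3 = 4 ballots; Kappa wins 9–4.
Epsilon vs Eta: 1+3+3 = 7 for Epsilon, 6 for Eta — Epsilon by 7–6.
Epsilon vs Delta: 7 to 6, Epsilon.
Beta vs Alpha: 9 to 4, Beta.
Beta vs Kappa: Beta is ranked higher on 3+3 = 6 ballots, Kappa on 7. Kappa wins 7–6.
Beta vs Eta: Beta preferred on 3+3+3+3 = 12 ballots; Beta wins 12–1.
Beta vs Delta: 3+3 = 6 for Beta, 7 for Delta — Delta by 7–6.
Alpha vs Kappa: Alpha preferred on 3+1+3 = 7 ballots; Alpha wins 7–6.
Alpha vs Eta: 3+1+3 = 7 for Alpha, 6 for Eta — Alpha by 7–6.
Alpha vs Delta: 3+1+3 = 7 for Alpha, 6 for Delta — Alpha by 7–6.
Kappa vs Eta: Kappa preferred on 3+1+3 = 7 ballots; Kappa wins 7–6.
Kappa vs Delta: 7 to 6, Kappa.
Eta vs Delta: 1+3+3 = 7 for Eta, 6 for Delta — Eta by 7–6.
No book is unbeaten: Epsilon loses to Beta; Beta loses to Kappa; Alpha loses to Epsilon; Kappa loses to Alpha; Eta loses to Epsilon; Delta loses to Epsilon. In particular Epsilon → Alpha → Kappa → Epsilon is a majority cycle — no Condorcet winner exists.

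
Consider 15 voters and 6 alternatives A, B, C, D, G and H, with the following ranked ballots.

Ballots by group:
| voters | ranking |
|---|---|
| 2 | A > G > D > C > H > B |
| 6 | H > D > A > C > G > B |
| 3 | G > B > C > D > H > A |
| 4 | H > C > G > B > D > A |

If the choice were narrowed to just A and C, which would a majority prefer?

Ballots ranking A above C: 2 + 6 = 8.
Ballots ranking C above A: 15 − 8 = 7.
A wins the head-to-head 8–7.

A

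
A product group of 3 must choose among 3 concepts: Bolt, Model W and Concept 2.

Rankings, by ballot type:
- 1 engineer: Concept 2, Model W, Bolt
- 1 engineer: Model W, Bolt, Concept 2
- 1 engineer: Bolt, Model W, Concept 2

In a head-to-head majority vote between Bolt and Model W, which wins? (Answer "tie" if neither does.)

Model W

Ballots ranking Bolt above Model W: 1.
Ballots ranking Model W above Bolt: 3 − 1 = 2.
Model W wins the head-to-head 2–1.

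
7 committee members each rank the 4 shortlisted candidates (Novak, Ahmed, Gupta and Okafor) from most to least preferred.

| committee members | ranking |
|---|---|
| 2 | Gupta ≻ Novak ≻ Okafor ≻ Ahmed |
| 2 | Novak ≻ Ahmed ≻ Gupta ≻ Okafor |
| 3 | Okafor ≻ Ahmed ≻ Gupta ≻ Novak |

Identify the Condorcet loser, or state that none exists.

Head-to-head results (7 committee members):
Novak vs Ahmed: Novak wins 4–3.
Novak–Gupta: Gupta 5–2.
Novak vs Okafor: Novak wins 4–3.
Ahmed vs Gupta: Ahmed preferred on 2+3 = 5 ballots; Ahmed wins 5–2.
Ahmed vs Okafor: Okafor, 5–2.
Gupta vs Okafor: Gupta, 4–3.
Each candidate has at least one pairwise win (Novak beats Ahmed; Ahmed beats Gupta; Gupta beats Novak; Okafor beats Ahmed) — no Condorcet loser.

none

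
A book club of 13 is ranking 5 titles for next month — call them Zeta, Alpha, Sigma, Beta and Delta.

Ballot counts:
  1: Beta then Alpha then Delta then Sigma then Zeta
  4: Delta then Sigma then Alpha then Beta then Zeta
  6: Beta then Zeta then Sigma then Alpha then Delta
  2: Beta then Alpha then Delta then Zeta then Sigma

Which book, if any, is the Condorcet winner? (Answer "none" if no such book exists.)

Beta

Check each pair by majority over 13 ballots:
Zeta vs Alpha: Alpha wins 7–6.
Zeta vs Sigma: 8 to 5, Zeta.
Zeta vs Beta: 0 to 13, Beta.
Zeta vs Delta: 6 to 7, Delta.
Alpha vs Sigma: Alpha is ranked higher on 1+2 = 3 ballots, Sigma on 10. Sigma wins 10–3.
Alpha–Beta: Beta 9–4.
Alpha vs Delta: 9 to 4, Alpha.
Sigma vs Beta: Sigma is ranked higher on 4 ballots, Beta on 9. Beta wins 9–4.
Sigma vs Delta: 6 to 7, Delta.
Beta vs Delta: Beta preferred on 1+6+2 = 9 ballots; Beta wins 9–4.
Only Beta has no losses; Beta is the Condorcet winner.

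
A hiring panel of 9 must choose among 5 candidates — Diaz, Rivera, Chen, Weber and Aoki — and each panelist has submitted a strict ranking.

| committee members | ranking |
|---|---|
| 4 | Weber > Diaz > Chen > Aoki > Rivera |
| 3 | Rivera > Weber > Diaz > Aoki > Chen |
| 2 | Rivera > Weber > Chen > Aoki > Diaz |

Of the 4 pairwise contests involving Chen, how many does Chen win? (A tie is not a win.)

Chen against each rival (9 committee members):
Chen vs Diaz: Diaz, 7–2.
Chen–Rivera: Rivera 5–4.
Chen–Weber: Weber 9–0.
Chen–Aoki: Chen 6–3.
Chen beats Aoki; loses to Diaz, Rivera, Weber — 1 pairwise win.

1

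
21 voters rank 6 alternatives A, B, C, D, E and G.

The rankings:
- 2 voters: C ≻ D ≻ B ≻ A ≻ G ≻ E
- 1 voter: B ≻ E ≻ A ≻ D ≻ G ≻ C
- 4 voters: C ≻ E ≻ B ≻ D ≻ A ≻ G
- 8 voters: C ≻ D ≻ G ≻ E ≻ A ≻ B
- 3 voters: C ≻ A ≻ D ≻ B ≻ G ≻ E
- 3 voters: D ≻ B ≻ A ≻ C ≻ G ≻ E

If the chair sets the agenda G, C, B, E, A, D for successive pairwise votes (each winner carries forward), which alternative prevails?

C

Round 1: G vs C — 1–20, C advances.
Round 2: C vs B — 17–4, C advances.
Round 3: C vs E — 20–1, C advances.
Round 4: C vs A — 17–4, C advances.
Round 5: C vs D — 17–4, C advances.
C survives the agenda.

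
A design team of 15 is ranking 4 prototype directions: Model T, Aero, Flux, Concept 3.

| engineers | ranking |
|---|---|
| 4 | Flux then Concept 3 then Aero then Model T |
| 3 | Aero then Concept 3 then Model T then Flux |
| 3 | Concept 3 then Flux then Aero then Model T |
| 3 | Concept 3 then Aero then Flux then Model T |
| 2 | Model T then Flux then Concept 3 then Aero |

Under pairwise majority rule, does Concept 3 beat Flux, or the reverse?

Ballots ranking Concept 3 above Flux: 3 + 3 + 3 = 9.
Ballots ranking Flux above Concept 3: 15 − 9 = 6.
Concept 3 wins the head-to-head 9–6.

Concept 3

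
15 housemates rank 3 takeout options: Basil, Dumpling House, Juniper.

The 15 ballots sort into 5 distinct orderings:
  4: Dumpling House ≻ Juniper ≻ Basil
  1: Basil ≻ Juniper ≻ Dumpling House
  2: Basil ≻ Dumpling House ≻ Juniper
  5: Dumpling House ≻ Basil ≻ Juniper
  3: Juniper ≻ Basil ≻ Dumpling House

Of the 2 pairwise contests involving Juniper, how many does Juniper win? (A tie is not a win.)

Juniper against each rival (15 friends):
Juniper vs Basil: Basil wins 8–7.
Juniper vs Dumpling House: Dumpling House wins 11–4.
Juniper beats no one; loses to Basil, Dumpling House — 0 pairwise wins.

0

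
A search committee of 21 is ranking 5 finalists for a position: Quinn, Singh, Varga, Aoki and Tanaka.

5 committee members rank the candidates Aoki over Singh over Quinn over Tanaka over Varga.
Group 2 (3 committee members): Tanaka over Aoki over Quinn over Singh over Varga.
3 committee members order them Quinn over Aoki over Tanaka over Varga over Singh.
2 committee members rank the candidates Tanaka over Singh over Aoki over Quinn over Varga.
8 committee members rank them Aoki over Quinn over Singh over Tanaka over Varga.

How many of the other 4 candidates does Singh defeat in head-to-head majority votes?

Singh against each rival (21 committee members):
Singh vs Quinn: Quinn wins 14–7.
Singh–Varga: Singh 18–3.
Singh vs Aoki: 2 to 19, Aoki.
Singh vs Tanaka: Singh, 13–8.
Singh beats Varga, Tanaka; loses to Quinn, Aoki — 2 pairwise wins.

2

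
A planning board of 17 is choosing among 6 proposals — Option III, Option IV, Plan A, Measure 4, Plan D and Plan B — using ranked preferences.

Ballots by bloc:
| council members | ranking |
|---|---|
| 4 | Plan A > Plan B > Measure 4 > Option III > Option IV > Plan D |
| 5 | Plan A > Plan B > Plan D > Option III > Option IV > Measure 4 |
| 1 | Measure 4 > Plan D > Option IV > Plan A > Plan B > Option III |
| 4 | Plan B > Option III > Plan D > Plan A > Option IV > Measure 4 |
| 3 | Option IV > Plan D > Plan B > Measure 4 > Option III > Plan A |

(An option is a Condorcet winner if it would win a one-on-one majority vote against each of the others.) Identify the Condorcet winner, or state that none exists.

Pairwise majorities:
Option III vs Option IV: Option III, 13–4.
Option III vs Plan A: Plan A wins 10–7.
Option III vs Measure 4: Option III wins 9–8.
Option III vs Plan D: Plan D, 9–8.
Option III–Plan B: Plan B 17–0.
Option IV–Plan A: Plan A 13–4.
Option IV vs Measure 4: Option IV, 12–5.
Option IV vs Plan D: Plan D, 10–7.
Option IV vs Plan B: Plan B wins 13–4.
Plan A vs Measure 4: Plan A wins 13–4.
Plan A vs Plan D: Plan A, 9–8.
Plan A vs Plan B: Plan A, 10–7.
Measure 4–Plan D: Plan D 12–5.
Measure 4–Plan B: Plan B 16–1.
Plan D–Plan B: Plan B 13–4.
Plan A beats each of Option III, Option IV, Measure 4, Plan D, Plan B — Plan A is the Condorcet winner.

Plan A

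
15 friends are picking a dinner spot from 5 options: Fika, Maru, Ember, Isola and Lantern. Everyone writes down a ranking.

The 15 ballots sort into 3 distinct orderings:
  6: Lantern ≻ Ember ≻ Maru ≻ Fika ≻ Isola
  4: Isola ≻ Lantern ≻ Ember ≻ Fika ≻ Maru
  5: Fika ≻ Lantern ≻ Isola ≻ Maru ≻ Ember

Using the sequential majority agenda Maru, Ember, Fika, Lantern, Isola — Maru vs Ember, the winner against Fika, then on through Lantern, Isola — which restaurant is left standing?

Lantern

Round 1: Maru vs Ember — 5–10, Ember advances.
Round 2: Ember vs Fika — 10–5, Ember advances.
Round 3: Ember vs Lantern — 0–15, Lantern advances.
Round 4: Lantern vs Isola — 11–4, Lantern advances.
Lantern survives the agenda.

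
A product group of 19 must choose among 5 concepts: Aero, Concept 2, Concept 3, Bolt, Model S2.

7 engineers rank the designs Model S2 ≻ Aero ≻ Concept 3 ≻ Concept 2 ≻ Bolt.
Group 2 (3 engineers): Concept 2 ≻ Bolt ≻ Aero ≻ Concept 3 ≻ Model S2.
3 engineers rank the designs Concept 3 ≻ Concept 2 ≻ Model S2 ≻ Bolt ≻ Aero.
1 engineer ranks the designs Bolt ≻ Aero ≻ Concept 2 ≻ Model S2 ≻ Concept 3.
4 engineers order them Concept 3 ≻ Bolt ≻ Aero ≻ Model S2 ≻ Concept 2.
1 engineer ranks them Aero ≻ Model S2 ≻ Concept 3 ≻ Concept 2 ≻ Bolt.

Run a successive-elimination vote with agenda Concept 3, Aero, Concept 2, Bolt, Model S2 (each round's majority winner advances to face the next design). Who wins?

Round 1: Concept 3 vs Aero — 7–12, Aero advances.
Round 2: Aero vs Concept 2 — 13–6, Aero advances.
Round 3: Aero vs Bolt — 8–11, Bolt advances.
Round 4: Bolt vs Model S2 — 8–11, Model S2 advances.
Model S2 survives the agenda.

Model S2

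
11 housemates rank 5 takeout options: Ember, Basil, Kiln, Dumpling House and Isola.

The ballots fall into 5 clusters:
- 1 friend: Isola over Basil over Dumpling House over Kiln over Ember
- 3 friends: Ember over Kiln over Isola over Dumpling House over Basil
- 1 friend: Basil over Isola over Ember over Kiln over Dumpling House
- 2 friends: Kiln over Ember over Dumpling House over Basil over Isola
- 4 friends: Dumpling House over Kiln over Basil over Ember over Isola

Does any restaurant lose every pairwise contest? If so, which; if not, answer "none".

Pairwise majorities:
Ember vs Basil: 3+2 = 5 for Ember, 6 for Basil — Basil by 6–5.
Ember vs Kiln: 3+1 = 4 for Ember, 7 for Kiln — Kiln by 7–4.
Ember vs Dumpling House: Ember, 6–5.
Ember vs Isola: 3+2+4 = 9 for Ember, 2 for Isola — Ember by 9–2.
Basil–Kiln: Kiln 9–2.
Basil vs Dumpling House: 2 to 9, Dumpling House.
Basil vs Isola: Basil, 7–4.
Kiln vs Dumpling House: 3+1+2 = 6 for Kiln, 5 for Dumpling House — Kiln by 6–5.
Kiln vs Isola: 9 to 2, Kiln.
Dumpling House vs Isola: 6 to 5, Dumpling House.
Isola is beaten in every head-to-head and is the Condorcet loser.

Isola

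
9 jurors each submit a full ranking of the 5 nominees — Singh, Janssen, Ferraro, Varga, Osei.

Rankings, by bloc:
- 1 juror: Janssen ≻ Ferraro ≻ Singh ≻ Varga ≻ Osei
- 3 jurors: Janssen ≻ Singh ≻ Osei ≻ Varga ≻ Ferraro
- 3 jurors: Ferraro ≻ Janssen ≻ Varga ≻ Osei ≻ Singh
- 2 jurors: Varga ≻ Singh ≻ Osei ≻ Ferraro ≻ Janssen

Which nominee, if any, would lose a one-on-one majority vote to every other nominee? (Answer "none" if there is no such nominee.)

none

Head-to-head results (9 jurors):
Singh vs Janssen: Singh is ranked higher on 2 ballots, Janssen on 7. Janssen wins 7–2.
Singh vs Ferraro: Singh wins 5–4.
Singh–Varga: Varga 5–4.
Singh vs Osei: 1+3+2 = 6 for Singh, 3 for Osei — Singh by 6–3.
Janssen vs Ferraro: 1+3 = 4 for Janssen, 5 for Ferraro — Ferraro by 5–4.
Janssen vs Varga: 7 to 2, Janssen.
Janssen vs Osei: Janssen, 7–2.
Ferraro vs Varga: Ferraro preferred on 1+3 = 4 ballots; Varga wins 5–4.
Ferraro–Osei: Osei 5–4.
Varga vs Osei: 1+3+2 = 6 for Varga, 3 for Osei — Varga by 6–3.
No nominee is winless: Singh beats Ferraro; Janssen beats Singh; Ferraro beats Janssen; Varga beats Singh; Osei beats Ferraro. There is no Condorcet loser.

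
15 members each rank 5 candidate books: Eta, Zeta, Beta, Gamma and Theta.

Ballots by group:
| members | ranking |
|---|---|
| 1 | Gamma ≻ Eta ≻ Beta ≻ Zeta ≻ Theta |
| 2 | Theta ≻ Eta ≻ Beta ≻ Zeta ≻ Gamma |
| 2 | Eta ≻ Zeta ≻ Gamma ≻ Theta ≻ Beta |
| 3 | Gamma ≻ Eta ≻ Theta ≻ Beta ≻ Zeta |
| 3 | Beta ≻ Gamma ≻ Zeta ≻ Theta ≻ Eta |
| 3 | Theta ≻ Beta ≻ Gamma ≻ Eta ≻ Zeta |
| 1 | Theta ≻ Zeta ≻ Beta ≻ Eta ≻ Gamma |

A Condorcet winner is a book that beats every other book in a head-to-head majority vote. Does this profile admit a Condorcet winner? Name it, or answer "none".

none

Pairwise majorities:
Eta vs Zeta: 1+2+2+3+3 = 11 for Eta, 4 for Zeta — Eta by 11–4.
Eta vs Beta: 8 to 7, Eta.
Eta vs Gamma: 5 to 10, Gamma.
Eta vs Theta: Eta is ranked higher on 1+2+3 = 6 ballots, Theta on 9. Theta wins 9–6.
Zeta vs Beta: Zeta is ranked higher on 2+1 = 3 ballots, Beta on 12. Beta wins 12–3.
Zeta vs Gamma: Zeta is ranked higher on 2+2+1 = 5 ballots, Gamma on 10. Gamma wins 10–5.
Zeta vs Theta: 6 to 9, Theta.
Beta vs Gamma: 9 to 6, Beta.
Beta vs Theta: Beta preferred on 1+3 = 4 ballots; Theta wins 11–4.
Gamma vs Theta: Gamma preferred on 1+2+3+3 = 9 ballots; Gamma wins 9–6.
No book is unbeaten: Eta loses to Gamma; Zeta loses to Eta; Beta loses to Eta; Gamma loses to Beta; Theta loses to Gamma. In particular Eta → Beta → Gamma → Eta is a majority cycle — no Condorcet winner exists.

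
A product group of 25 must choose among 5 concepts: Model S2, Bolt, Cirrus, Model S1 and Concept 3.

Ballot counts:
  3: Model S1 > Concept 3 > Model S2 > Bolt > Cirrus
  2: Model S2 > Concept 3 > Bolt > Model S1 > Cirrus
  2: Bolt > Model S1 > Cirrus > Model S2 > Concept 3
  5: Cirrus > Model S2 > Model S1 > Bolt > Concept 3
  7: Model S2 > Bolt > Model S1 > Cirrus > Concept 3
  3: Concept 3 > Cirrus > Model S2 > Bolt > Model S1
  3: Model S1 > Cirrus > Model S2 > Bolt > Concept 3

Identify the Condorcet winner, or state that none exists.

none

Head-to-head results (25 engineers):
Model S2 vs Bolt: 3+2+5+7+3+3 = 23 for Model S2, 2 for Bolt — Model S2 by 23–2.
Model S2 vs Cirrus: 3+2+7 = 12 for Model S2, 13 for Cirrus — Cirrus by 13–12.
Model S2 vs Model S1: 2+5+7+3 = 17 for Model S2, 8 for Model S1 — Model S2 by 17–8.
Model S2 vs Concept 3: 19 to 6, Model S2.
Bolt vs Cirrus: Bolt is ranked higher on 3+2+2+7 = 14 ballots, Cirrus on 11. Bolt wins 14–11.
Bolt vs Model S1: 2+2+7+3 = 14 for Bolt, 11 for Model S1 — Bolt by 14–11.
Bolt vs Concept 3: 17 to 8, Bolt.
Cirrus vs Model S1: 8 to 17, Model S1.
Cirrus vs Concept 3: 17 to 8, Cirrus.
Model S1 vs Concept 3: 20 to 5, Model S1.
Every design loses at least once (Model S2 loses to Cirrus; Bolt loses to Model S2; Cirrus loses to Bolt; Model S1 loses to Model S2; Concept 3 loses to Model S2). The majority relation contains the cycle Model S2 > Bolt > Cirrus > Model S2, so there is no Condorcet winner.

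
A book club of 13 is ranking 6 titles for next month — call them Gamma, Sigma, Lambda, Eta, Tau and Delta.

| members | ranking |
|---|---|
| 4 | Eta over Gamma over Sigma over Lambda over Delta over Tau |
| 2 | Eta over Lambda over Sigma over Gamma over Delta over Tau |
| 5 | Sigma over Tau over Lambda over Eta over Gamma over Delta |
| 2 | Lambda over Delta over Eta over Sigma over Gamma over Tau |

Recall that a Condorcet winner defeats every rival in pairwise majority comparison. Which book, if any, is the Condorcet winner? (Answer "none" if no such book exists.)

none

Check each pair by majority over 13 ballots:
Gamma vs Sigma: Gamma is ranked higher on 4 ballots, Sigma on 9. Sigma wins 9–4.
Gamma vs Lambda: 4 to 9, Lambda.
Gamma vs Eta: 0 for Gamma, 13 for Eta — Eta by 13–0.
Gamma vs Tau: 4+2+2 = 8 for Gamma, 5 for Tau — Gamma by 8–5.
Gamma vs Delta: 4+2+5 = 11 for Gamma, 2 for Delta — Gamma by 11–2.
Sigma vs Lambda: 9 to 4, Sigma.
Sigma vs Eta: 5 for Sigma, 8 for Eta — Eta by 8–5.
Sigma vs Tau: Sigma is ranked higher on 4+2+5+2 = 13 ballots, Tau on 0. Sigma wins 13–0.
Sigma vs Delta: 11 to 2, Sigma.
Lambda vs Eta: Lambda is ranked higher on 5+2 = 7 ballots, Eta on 6. Lambda wins 7–6.
Lambda vs Tau: Lambda preferred on 4+2+2 = 8 ballots; Lambda wins 8–5.
Lambda vs Delta: 4+2+5+2 = 13 for Lambda, 0 for Delta — Lambda by 13–0.
Eta vs Tau: 4+2+2 = 8 for Eta, 5 for Tau — Eta by 8–5.
Eta vs Delta: 4+2+5 = 11 for Eta, 2 for Delta — Eta by 11–2.
Tau vs Delta: Tau is ranked higher on 5 ballots, Delta on 8. Delta wins 8–5.
No book is unbeaten: Gamma loses to Sigma; Sigma loses to Eta; Lambda loses to Sigma; Eta loses to Lambda; Tau loses to Gamma; Delta loses to Gamma. In particular Sigma → Lambda → Eta → Sigma is a majority cycle — no Condorcet winner exists.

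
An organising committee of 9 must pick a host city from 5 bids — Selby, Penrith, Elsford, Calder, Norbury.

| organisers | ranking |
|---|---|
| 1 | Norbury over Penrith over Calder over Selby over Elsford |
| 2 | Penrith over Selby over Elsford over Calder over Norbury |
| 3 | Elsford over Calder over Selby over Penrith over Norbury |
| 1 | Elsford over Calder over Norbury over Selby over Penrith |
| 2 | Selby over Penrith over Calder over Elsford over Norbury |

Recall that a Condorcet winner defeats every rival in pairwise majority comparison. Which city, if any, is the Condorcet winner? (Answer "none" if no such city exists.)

Head-to-head results (9 organisers):
Selby vs Penrith: Selby is ranked higher on 3+1+2 = 6 ballots, Penrith on 3. Selby wins 6–3.
Selby vs Elsford: 1+2+2 = 5 for Selby, 4 for Elsford — Selby by 5–4.
Selby vs Calder: Selby preferred on 2+2 = 4 ballots; Calder wins 5–4.
Selby vs Norbury: Selby preferred on 2+3+2 = 7 ballots; Selby wins 7–2.
Penrith vs Elsford: Penrith preferred on 1+2+2 = 5 ballots; Penrith wins 5–4.
Penrith vs Calder: 5 to 4, Penrith.
Penrith vs Norbury: 7 to 2, Penrith.
Elsford vs Calder: Elsford is ranked higher on 2+3+1 = 6 ballots, Calder on 3. Elsford wins 6–3.
Elsford vs Norbury: 2+3+1+2 = 8 for Elsford, 1 for Norbury — Elsford by 8–1.
Calder vs Norbury: Calder is ranked higher on 2+3+1+2 = 8 ballots, Norbury on 1. Calder wins 8–1.
Every city loses at least once (Selby loses to Calder; Penrith loses to Selby; Elsford loses to Selby; Calder loses to Penrith; Norbury loses to Selby). The majority relation contains the cycle Selby beats Penrith beats Calder beats Selby, so there is no Condorcet winner.

none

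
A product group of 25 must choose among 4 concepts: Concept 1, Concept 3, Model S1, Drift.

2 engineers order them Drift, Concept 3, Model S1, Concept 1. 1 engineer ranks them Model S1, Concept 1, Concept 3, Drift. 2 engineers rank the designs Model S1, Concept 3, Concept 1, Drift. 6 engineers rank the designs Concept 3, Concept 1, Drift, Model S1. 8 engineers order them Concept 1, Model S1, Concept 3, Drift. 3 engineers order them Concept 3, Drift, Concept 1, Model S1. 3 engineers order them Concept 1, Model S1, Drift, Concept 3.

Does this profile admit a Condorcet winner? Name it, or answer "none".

Pairwise majorities:
Concept 1 vs Concept 3: 12 to 13, Concept 3.
Concept 1 vs Model S1: 6+8+3+3 = 20 for Concept 1, 5 for Model S1 — Concept 1 by 20–5.
Concept 1 vs Drift: 20 to 5, Concept 1.
Concept 3 vs Model S1: 11 to 14, Model S1.
Concept 3 vs Drift: 1+2+6+8+3 = 20 for Concept 3, 5 for Drift — Concept 3 by 20–5.
Model S1 vs Drift: Model S1 is ranked higher on 1+2+8+3 = 14 ballots, Drift on 11. Model S1 wins 14–11.
No design is unbeaten: Concept 1 loses to Concept 3; Concept 3 loses to Model S1; Model S1 loses to Concept 1; Drift loses to Concept 1. In particular Concept 1 > Model S1 > Concept 3 > Concept 1 is a majority cycle — no Condorcet winner exists.

none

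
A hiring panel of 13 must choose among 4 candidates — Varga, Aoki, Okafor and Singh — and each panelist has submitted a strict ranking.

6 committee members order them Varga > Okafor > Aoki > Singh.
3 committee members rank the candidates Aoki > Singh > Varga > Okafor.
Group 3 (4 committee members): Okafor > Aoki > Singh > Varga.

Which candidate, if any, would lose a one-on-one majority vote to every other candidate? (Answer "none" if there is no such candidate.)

Pairwise majorities:
Varga–Aoki: Aoki 7–6.
Varga vs Okafor: Varga, 9–4.
Varga vs Singh: Varga preferred on 6 ballots; Singh wins 7–6.
Aoki vs Okafor: Aoki preferred on 3 ballots; Okafor wins 10–3.
Aoki vs Singh: Aoki, 13–0.
Okafor vs Singh: Okafor preferred on 6+4 = 10 ballots; Okafor wins 10–3.
Each candidate has at least one pairwise win (Varga beats Okafor; Aoki beats Varga; Okafor beats Aoki; Singh beats Varga) — no Condorcet loser.

none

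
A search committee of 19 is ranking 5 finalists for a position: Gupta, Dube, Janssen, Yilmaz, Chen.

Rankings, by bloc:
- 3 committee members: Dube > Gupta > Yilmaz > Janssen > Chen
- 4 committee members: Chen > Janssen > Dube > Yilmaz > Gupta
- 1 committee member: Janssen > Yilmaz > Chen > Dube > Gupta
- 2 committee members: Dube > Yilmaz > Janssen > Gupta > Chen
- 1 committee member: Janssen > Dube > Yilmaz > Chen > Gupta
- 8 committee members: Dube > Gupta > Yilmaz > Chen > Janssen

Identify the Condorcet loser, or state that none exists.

Janssen

Pairwise majorities:
Gupta–Dube: Dube 19–0.
Gupta vs Janssen: 11 to 8, Gupta.
Gupta vs Yilmaz: Gupta, 11–8.
Gupta vs Chen: Gupta preferred on 3+2+8 = 13 ballots; Gupta wins 13–6.
Dube–Janssen: Dube 13–6.
Dube vs Yilmaz: 18 to 1, Dube.
Dube vs Chen: Dube preferred on 3+2+1+8 = 14 ballots; Dube wins 14–5.
Janssen–Yilmaz: Yilmaz 13–6.
Janssen vs Chen: Chen wins 12–7.
Yilmaz vs Chen: Yilmaz, 15–4.
Only Janssen has no wins; Janssen is the Condorcet loser.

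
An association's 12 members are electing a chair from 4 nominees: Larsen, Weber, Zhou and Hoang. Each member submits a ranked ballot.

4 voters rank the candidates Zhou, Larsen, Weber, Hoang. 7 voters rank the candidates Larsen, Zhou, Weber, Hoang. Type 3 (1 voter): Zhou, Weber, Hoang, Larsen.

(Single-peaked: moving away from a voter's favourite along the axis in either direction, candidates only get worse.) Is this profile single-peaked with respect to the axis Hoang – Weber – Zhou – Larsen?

Axis positions: Hoang=1, Weber=2, Zhou=3, Larsen=4.
Type 1 (peak Zhou at position 3): ranking walks positions 3-4-2-1, expanding outward from the peak — single-peaked.
Type 2 (peak Larsen at position 4): ranking walks positions 4-3-2-1, expanding outward from the peak — single-peaked.
Type 3 (peak Zhou at position 3): ranking walks positions 3-2-1-4, expanding outward from the peak — single-peaked.
Every ranking is single-peaked on this axis.

yes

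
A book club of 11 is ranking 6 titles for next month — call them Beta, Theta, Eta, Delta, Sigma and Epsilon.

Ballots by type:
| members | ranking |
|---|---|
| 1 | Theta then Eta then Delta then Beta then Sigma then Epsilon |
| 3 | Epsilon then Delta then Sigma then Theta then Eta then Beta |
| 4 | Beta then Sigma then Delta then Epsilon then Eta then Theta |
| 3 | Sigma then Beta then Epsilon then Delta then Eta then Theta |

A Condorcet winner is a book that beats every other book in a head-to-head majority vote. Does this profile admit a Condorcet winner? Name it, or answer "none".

Sigma

Pairwise majorities:
Beta vs Theta: 4+3 = 7 for Beta, 4 for Theta — Beta by 7–4.
Beta vs Eta: 4+3 = 7 for Beta, 4 for Eta — Beta by 7–4.
Beta vs Delta: Beta preferred on 4+3 = 7 ballots; Beta wins 7–4.
Beta vs Sigma: 1+4 = 5 for Beta, 6 for Sigma — Sigma by 6–5.
Beta vs Epsilon: Beta preferred on 1+4+3 = 8 ballots; Beta wins 8–3.
Theta vs Eta: Theta is ranked higher on 1+3 = 4 ballots, Eta on 7. Eta wins 7–4.
Theta vs Delta: Theta is ranked higher on 1 ballot, Delta on 10. Delta wins 10–1.
Theta vs Sigma: Theta is ranked higher on 1 ballot, Sigma on 10. Sigma wins 10–1.
Theta vs Epsilon: 1 for Theta, 10 for Epsilon — Epsilon by 10–1.
Eta vs Delta: Eta is ranked higher on 1 ballot, Delta on 10. Delta wins 10–1.
Eta vs Sigma: 1 for Eta, 10 for Sigma — Sigma by 10–1.
Eta vs Epsilon: 1 for Eta, 10 for Epsilon — Epsilon by 10–1.
Delta vs Sigma: Delta is ranked higher on 1+3 = 4 ballots, Sigma on 7. Sigma wins 7–4.
Delta vs Epsilon: 5 to 6, Epsilon.
Sigma vs Epsilon: Sigma is ranked higher on 1+4+3 = 8 ballots, Epsilon on 3. Sigma wins 8–3.
Sigma beats each of Beta, Theta, Eta, Delta, Epsilon — Sigma is the Condorcet winner.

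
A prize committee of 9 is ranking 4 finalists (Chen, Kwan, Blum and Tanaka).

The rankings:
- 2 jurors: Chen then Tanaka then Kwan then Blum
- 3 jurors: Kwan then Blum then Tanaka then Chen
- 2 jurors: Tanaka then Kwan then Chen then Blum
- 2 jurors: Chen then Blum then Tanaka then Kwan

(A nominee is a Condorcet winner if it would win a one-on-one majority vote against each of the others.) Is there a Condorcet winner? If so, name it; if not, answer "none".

Check each pair by majority over 9 ballots:
Chen vs Kwan: Kwan, 5–4.
Chen vs Blum: Chen, 6–3.
Chen–Tanaka: Tanaka 5–4.
Kwan–Blum: Kwan 7–2.
Kwan vs Tanaka: 3 to 6, Tanaka.
Blum vs Tanaka: Blum, 5–4.
No nominee is unbeaten: Chen loses to Kwan; Kwan loses to Tanaka; Blum loses to Chen; Tanaka loses to Blum. In particular Chen beats Blum beats Tanaka beats Chen is a majority cycle — no Condorcet winner exists.

none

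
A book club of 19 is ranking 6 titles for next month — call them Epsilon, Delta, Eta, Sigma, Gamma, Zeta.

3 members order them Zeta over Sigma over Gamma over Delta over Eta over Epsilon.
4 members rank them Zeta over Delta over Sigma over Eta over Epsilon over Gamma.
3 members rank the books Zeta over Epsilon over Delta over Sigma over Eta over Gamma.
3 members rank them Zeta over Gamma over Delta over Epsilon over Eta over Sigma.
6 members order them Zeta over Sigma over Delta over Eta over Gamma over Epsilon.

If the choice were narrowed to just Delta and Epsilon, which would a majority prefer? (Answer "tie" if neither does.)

Delta

Ballots ranking Delta above Epsilon: 3 + 4 + 3 + 6 = 16.
Ballots ranking Epsilon above Delta: 19 − 16 = 3.
Delta wins the head-to-head 16–3.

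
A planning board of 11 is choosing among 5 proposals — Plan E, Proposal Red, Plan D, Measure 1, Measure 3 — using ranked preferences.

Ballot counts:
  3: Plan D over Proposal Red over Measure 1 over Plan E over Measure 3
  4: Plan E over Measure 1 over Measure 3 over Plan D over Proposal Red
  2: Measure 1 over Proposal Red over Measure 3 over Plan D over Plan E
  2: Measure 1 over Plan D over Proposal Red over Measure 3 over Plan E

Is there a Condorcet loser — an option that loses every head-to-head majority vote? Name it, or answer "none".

none

Pairwise majorities:
Plan E vs Proposal Red: Proposal Red wins 7–4.
Plan E–Plan D: Plan D 7–4.
Plan E vs Measure 1: 4 for Plan E, 7 for Measure 1 — Measure 1 by 7–4.
Plan E–Measure 3: Plan E 7–4.
Proposal Red vs Plan D: Proposal Red preferred on 2 ballots; Plan D wins 9–2.
Proposal Red vs Measure 1: 3 for Proposal Red, 8 for Measure 1 — Measure 1 by 8–3.
Proposal Red vs Measure 3: Proposal Red wins 7–4.
Plan D–Measure 1: Measure 1 8–3.
Plan D vs Measure 3: 5 to 6, Measure 3.
Measure 1 vs Measure 3: 3+4+2+2 = 11 for Measure 1, 0 for Measure 3 — Measure 1 by 11–0.
Every option wins at least one matchup (Plan E beats Measure 3; Proposal Red beats Plan E; Plan D beats Plan E; Measure 1 beats Plan E; Measure 3 beats Plan D), so there is no Condorcet loser.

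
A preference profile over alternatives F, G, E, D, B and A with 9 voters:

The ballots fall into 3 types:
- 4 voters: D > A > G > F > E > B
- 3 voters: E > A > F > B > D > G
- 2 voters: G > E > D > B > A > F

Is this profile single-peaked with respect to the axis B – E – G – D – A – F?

no

Axis positions: B=1, E=2, G=3, D=4, A=5, F=6.
Type 1 (peak D at position 4): ranking walks positions 4-5-3-6-2-1, expanding outward from the peak — single-peaked.
Type 2: ranking walks positions 2-5-6-1-4-3; A is ranked above G even though G lies between A and the peak E on the axis — preferences dip and rise again. Not single-peaked.
Type 3 (peak G at position 3): ranking walks positions 3-2-4-1-5-6, expanding outward from the peak — single-peaked.
Type 2 violates single-peakedness, so the profile is not single-peaked on this axis.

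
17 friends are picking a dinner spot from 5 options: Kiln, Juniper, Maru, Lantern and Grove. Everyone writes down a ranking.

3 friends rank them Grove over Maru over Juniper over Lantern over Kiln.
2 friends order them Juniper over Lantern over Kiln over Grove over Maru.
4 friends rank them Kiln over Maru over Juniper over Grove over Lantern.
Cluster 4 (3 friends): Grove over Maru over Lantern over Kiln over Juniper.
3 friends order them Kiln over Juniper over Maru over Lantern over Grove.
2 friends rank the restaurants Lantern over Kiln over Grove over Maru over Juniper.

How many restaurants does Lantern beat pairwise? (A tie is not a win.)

1

Lantern against each rival (17 friends):
Lantern vs Kiln: Lantern, 10–7.
Lantern vs Juniper: Lantern preferred on 3+2 = 5 ballots; Juniper wins 12–5.
Lantern–Maru: Maru 13–4.
Lantern vs Grove: Grove, 10–7.
Lantern beats Kiln; loses to Juniper, Maru, Grove — 1 pairwise win.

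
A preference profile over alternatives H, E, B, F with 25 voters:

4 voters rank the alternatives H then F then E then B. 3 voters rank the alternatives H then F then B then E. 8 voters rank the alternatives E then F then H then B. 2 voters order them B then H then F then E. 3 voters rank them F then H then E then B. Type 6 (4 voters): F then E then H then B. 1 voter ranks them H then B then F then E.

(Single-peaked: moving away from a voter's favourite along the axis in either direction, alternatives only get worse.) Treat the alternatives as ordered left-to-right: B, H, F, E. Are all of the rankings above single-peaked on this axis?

Axis positions: B=1, H=2, F=3, E=4.
Type 1 (peak H at position 2): ranking walks positions 2-3-4-1, expanding outward from the peak — single-peaked.
Type 2 (peak H at position 2): ranking walks positions 2-3-1-4, expanding outward from the peak — single-peaked.
Type 3 (peak E at position 4): ranking walks positions 4-3-2-1, expanding outward from the peak — single-peaked.
Type 4 (peak B at position 1): ranking walks positions 1-2-3-4, expanding outward from the peak — single-peaked.
Type 5 (peak F at position 3): ranking walks positions 3-2-4-1, expanding outward from the peak — single-peaked.
Type 6 (peak F at position 3): ranking walks positions 3-4-2-1, expanding outward from the peak — single-peaked.
Type 7 (peak H at position 2): ranking walks positions 2-1-3-4, expanding outward from the peak — single-peaked.
Every ranking is single-peaked on this axis.

yes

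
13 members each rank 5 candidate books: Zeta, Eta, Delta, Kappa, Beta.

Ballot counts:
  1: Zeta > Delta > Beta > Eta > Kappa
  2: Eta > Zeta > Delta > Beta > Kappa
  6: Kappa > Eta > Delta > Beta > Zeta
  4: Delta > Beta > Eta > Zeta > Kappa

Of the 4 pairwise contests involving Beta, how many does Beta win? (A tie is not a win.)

Beta against each rival (13 members):
Beta vs Zeta: Beta preferred on 6+4 = 10 ballots; Beta wins 10–3.
Beta vs Eta: Eta, 8–5.
Beta vs Delta: Delta, 13–0.
Beta vs Kappa: 1+2+4 = 7 for Beta, 6 for Kappa — Beta by 7–6.
Beta beats Zeta, Kappa; loses to Eta, Delta — 2 pairwise wins.

2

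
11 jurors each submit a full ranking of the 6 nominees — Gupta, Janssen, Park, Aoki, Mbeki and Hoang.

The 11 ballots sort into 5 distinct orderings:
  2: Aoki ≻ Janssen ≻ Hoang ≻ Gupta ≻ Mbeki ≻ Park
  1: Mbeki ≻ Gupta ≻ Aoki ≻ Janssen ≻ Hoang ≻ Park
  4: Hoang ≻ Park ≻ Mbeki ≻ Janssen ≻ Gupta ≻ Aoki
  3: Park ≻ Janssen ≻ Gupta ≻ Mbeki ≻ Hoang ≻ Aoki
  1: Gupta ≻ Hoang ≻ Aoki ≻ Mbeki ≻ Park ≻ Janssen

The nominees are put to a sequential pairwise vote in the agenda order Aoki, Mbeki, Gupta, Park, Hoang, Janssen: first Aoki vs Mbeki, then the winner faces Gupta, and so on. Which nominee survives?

Janssen

Round 1: Aoki vs Mbeki — 3–8, Mbeki advances.
Round 2: Mbeki vs Gupta — 5–6, Gupta advances.
Round 3: Gupta vs Park — 4–7, Park advances.
Round 4: Park vs Hoang — 3–8, Hoang advances.
Round 5: Hoang vs Janssen — 5–6, Janssen advances.
Janssen survives the agenda.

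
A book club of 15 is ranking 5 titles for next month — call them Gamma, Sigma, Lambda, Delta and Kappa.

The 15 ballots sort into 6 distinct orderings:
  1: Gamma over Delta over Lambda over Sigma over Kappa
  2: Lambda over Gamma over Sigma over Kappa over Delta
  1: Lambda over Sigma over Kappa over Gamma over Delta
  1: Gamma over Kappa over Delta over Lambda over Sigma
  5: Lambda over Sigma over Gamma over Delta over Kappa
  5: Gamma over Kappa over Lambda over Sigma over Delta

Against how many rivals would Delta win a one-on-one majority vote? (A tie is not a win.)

Delta against each rival (15 members):
Delta vs Gamma: Delta preferred on 0 ballots; Gamma wins 15–0.
Delta vs Sigma: Sigma wins 13–2.
Delta–Lambda: Lambda 13–2.
Delta vs Kappa: Kappa, 9–6.
Delta beats no one; loses to Gamma, Sigma, Lambda, Kappa — 0 pairwise wins.

0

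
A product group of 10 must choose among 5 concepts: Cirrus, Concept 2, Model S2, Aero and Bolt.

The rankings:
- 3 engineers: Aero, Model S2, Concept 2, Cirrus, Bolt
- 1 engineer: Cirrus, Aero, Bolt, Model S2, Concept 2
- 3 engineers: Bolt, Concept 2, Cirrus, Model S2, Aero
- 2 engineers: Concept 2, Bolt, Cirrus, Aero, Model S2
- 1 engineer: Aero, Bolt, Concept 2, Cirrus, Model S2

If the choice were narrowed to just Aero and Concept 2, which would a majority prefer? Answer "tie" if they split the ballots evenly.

Ballots ranking Aero above Concept 2: 3 + 1 + 1 = 5.
Ballots ranking Concept 2 above Aero: 10 − 5 = 5.
5–5: the pair ties.

tie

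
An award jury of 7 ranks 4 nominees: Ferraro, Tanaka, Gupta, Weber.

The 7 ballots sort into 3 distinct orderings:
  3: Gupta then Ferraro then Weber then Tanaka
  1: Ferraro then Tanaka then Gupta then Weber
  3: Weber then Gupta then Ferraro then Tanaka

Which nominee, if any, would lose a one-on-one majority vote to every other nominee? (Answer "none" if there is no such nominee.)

Tanaka

Head-to-head results (7 jurors):
Ferraro vs Tanaka: Ferraro wins 7–0.
Ferraro–Gupta: Gupta 6–1.
Ferraro vs Weber: Ferraro, 4–3.
Tanaka vs Gupta: 1 to 6, Gupta.
Tanaka vs Weber: Tanaka preferred on 1 ballot; Weber wins 6–1.
Gupta vs Weber: Gupta wins 4–3.
Only Tanaka has no wins; Tanaka is the Condorcet loser.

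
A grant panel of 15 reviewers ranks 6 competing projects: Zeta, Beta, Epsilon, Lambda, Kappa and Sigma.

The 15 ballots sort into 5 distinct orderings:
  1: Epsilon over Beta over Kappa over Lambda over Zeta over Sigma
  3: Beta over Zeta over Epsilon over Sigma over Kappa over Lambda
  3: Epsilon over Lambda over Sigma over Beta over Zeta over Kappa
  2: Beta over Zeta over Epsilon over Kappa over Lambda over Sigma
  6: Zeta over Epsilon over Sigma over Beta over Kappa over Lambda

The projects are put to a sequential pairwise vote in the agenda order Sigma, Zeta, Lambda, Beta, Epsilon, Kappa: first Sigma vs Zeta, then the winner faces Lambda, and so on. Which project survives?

Epsilon

Round 1: Sigma vs Zeta — 3–12, Zeta advances.
Round 2: Zeta vs Lambda — 11–4, Zeta advances.
Round 3: Zeta vs Beta — 6–9, Beta advances.
Round 4: Beta vs Epsilon — 5–10, Epsilon advances.
Round 5: Epsilon vs Kappa — 15–0, Epsilon advances.
Epsilon survives the agenda.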